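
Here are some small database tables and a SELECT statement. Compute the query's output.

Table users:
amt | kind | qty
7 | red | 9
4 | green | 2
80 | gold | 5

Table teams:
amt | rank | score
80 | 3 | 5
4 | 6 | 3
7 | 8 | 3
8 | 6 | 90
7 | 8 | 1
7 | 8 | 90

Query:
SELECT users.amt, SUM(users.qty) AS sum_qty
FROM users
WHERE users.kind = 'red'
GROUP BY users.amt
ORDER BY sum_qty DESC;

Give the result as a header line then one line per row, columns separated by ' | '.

== RESULT ==
users.amt | sum_qty
7 | 9

Derivation:
After WHERE (1 rows):
users.amt | users.kind | users.qty
7 | red | 9
After GROUP BY (1 rows):
users.amt | sum_qty
7 | 9
After ORDER BY (1 rows):
users.amt | sum_qty
7 | 9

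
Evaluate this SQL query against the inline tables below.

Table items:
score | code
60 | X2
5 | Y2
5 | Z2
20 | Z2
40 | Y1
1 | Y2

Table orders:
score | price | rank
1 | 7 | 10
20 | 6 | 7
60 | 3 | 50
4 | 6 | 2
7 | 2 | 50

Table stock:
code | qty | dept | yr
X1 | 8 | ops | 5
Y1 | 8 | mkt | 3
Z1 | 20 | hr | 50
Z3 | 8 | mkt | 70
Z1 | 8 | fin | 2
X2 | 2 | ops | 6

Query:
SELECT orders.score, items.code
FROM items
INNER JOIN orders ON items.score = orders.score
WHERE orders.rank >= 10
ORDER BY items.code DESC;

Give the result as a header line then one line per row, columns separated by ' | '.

After JOIN orders (3 rows):
items.score | items.code | orders.score | orders.price | orders.rank
60 | X2 | 60 | 3 | 50
20 | Z2 | 20 | 6 | 7
1 | Y2 | 1 | 7 | 10
After WHERE (2 rows):
items.score | items.code | orders.score | orders.price | orders.rank
60 | X2 | 60 | 3 | 50
1 | Y2 | 1 | 7 | 10
After SELECT (2 rows):
orders.score | items.code
60 | X2
1 | Y2
After ORDER BY (2 rows):
orders.score | items.code
1 | Y2
60 | X2

== RESULT ==
orders.score | items.code
1 | Y2
60 | X2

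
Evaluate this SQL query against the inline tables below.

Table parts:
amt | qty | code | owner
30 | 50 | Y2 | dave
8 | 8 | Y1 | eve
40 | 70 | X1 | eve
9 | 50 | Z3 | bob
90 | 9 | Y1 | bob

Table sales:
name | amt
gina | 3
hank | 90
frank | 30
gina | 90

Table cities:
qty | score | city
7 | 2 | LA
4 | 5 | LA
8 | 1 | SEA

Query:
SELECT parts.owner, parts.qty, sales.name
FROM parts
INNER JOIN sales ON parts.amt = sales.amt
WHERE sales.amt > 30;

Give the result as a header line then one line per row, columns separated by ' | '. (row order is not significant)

After JOIN sales (3 rows):
parts.amt | parts.qty | parts.code | parts.owner | sales.name | sales.amt
30 | 50 | Y2 | dave | frank | 30
90 | 9 | Y1 | bob | hank | 90
90 | 9 | Y1 | bob | gina | 90
After WHERE (2 rows):
parts.amt | parts.qty | parts.code | parts.owner | sales.name | sales.amt
90 | 9 | Y1 | bob | hank | 90
90 | 9 | Y1 | bob | gina | 90
After SELECT (2 rows):
parts.owner | parts.qty | sales.name
bob | 9 | hank
bob | 9 | gina

== RESULT ==
parts.owner | parts.qty | sales.name
bob | 9 | hank
bob | 9 | gina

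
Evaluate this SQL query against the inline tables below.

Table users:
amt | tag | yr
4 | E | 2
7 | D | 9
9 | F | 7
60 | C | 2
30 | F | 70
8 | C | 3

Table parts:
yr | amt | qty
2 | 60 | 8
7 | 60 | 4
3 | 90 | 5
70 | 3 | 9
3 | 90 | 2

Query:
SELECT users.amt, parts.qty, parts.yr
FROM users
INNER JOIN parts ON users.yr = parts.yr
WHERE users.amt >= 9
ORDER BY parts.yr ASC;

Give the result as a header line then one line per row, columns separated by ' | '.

== RESULT ==
users.amt | parts.qty | parts.yr
60 | 8 | 2
9 | 4 | 7
30 | 9 | 70

Derivation:
After JOIN parts (6 rows):
users.amt | users.tag | users.yr | parts.yr | parts.amt | parts.qty
4 | E | 2 | 2 | 60 | 8
9 | F | 7 | 7 | 60 | 4
60 | C | 2 | 2 | 60 | 8
30 | F | 70 | 70 | 3 | 9
8 | C | 3 | 3 | 90 | 5
8 | C | 3 | 3 | 90 | 2
After WHERE (3 rows):
users.amt | users.tag | users.yr | parts.yr | parts.amt | parts.qty
9 | F | 7 | 7 | 60 | 4
60 | C | 2 | 2 | 60 | 8
30 | F | 70 | 70 | 3 | 9
After SELECT (3 rows):
users.amt | parts.qty | parts.yr
9 | 4 | 7
60 | 8 | 2
30 | 9 | 70
After ORDER BY (3 rows):
users.amt | parts.qty | parts.yr
60 | 8 | 2
9 | 4 | 7
30 | 9 | 70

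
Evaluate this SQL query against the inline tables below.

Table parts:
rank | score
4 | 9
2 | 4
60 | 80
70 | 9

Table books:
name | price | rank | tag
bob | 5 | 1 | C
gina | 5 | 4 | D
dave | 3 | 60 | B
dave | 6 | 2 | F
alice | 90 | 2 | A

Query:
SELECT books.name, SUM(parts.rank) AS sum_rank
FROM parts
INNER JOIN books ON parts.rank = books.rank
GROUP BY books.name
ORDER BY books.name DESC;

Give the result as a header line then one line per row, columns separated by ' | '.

== RESULT ==
books.name | sum_rank
gina | 4
dave | 62
alice | 2

Derivation:
After JOIN books (4 rows):
parts.rank | parts.score | books.name | books.price | books.rank | books.tag
4 | 9 | gina | 5 | 4 | D
2 | 4 | dave | 6 | 2 | F
2 | 4 | alice | 90 | 2 | A
60 | 80 | dave | 3 | 60 | B
After GROUP BY (3 rows):
books.name | sum_rank
gina | 4
dave | 62
alice | 2
After ORDER BY (3 rows):
books.name | sum_rank
gina | 4
dave | 62
alice | 2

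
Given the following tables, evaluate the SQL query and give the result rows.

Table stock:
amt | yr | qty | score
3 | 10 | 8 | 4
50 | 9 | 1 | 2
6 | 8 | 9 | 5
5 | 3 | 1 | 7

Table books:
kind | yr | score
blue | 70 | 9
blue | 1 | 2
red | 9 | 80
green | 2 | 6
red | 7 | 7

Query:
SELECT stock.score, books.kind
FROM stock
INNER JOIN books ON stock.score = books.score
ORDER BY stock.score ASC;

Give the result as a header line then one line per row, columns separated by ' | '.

After JOIN books (2 rows):
stock.amt | stock.yr | stock.qty | stock.score | books.kind | books.yr | books.score
50 | 9 | 1 | 2 | blue | 1 | 2
5 | 3 | 1 | 7 | red | 7 | 7
After SELECT (2 rows):
stock.score | books.kind
2 | blue
7 | red
After ORDER BY (2 rows):
stock.score | books.kind
2 | blue
7 | red

== RESULT ==
stock.score | books.kind
2 | blue
7 | red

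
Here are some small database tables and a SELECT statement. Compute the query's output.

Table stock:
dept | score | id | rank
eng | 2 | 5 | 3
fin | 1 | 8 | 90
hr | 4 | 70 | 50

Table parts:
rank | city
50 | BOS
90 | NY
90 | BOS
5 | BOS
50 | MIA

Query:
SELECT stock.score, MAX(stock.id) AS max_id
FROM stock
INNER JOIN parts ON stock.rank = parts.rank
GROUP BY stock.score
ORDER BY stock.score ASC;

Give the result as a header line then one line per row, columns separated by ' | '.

After JOIN parts (4 rows):
stock.dept | stock.score | stock.id | stock.rank | parts.rank | parts.city
fin | 1 | 8 | 90 | 90 | NY
fin | 1 | 8 | 90 | 90 | BOS
hr | 4 | 70 | 50 | 50 | BOS
hr | 4 | 70 | 50 | 50 | MIA
After GROUP BY (2 rows):
stock.score | max_id
1 | 8
4 | 70
After ORDER BY (2 rows):
stock.score | max_id
1 | 8
4 | 70

== RESULT ==
stock.score | max_id
1 | 8
4 | 70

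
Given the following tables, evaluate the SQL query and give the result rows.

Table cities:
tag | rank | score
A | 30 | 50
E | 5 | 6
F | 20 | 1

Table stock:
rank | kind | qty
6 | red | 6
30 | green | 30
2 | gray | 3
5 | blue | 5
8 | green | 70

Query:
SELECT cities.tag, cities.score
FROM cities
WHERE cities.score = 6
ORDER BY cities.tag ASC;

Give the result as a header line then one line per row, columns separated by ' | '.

== RESULT ==
cities.tag | cities.score
E | 6

Derivation:
After WHERE (1 rows):
cities.tag | cities.rank | cities.score
E | 5 | 6
After SELECT (1 rows):
cities.tag | cities.score
E | 6
After ORDER BY (1 rows):
cities.tag | cities.score
E | 6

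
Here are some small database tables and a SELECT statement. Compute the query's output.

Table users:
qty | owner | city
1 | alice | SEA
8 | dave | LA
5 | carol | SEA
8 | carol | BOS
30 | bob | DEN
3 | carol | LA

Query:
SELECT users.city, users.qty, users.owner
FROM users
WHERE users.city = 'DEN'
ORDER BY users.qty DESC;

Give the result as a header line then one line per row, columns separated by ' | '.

== RESULT ==
users.city | users.qty | users.owner
DEN | 30 | bob

Derivation:
After WHERE (1 rows):
users.qty | users.owner | users.city
30 | bob | DEN
After SELECT (1 rows):
users.city | users.qty | users.owner
DEN | 30 | bob
After ORDER BY (1 rows):
users.city | users.qty | users.owner
DEN | 30 | bob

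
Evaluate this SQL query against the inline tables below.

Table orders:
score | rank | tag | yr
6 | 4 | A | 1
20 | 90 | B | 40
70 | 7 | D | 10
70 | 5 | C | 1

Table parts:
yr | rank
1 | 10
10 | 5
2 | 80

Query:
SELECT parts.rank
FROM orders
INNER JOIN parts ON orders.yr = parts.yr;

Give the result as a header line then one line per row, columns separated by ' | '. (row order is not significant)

After JOIN parts (3 rows):
orders.score | orders.rank | orders.tag | orders.yr | parts.yr | parts.rank
6 | 4 | A | 1 | 1 | 10
70 | 7 | D | 10 | 10 | 5
70 | 5 | C | 1 | 1 | 10
After SELECT (3 rows):
parts.rank
10
5
10

== RESULT ==
parts.rank
10
5
10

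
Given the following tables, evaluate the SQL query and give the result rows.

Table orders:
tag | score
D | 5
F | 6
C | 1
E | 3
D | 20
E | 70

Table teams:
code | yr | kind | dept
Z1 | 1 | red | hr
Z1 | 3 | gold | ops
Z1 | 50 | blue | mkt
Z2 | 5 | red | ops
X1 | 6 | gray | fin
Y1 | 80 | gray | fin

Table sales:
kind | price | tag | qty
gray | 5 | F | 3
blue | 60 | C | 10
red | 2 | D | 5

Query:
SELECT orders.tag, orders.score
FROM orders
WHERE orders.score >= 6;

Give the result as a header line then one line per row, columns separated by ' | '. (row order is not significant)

After WHERE (3 rows):
orders.tag | orders.score
F | 6
D | 20
E | 70
After SELECT (3 rows):
orders.tag | orders.score
F | 6
D | 20
E | 70

== RESULT ==
orders.tag | orders.score
F | 6
D | 20
E | 70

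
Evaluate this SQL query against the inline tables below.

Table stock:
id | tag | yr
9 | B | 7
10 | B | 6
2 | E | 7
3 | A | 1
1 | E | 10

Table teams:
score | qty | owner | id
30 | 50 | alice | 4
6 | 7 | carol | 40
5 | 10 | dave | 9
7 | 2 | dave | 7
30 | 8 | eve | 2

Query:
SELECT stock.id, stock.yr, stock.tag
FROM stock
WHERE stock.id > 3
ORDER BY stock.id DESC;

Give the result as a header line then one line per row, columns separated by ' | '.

== RESULT ==
stock.id | stock.yr | stock.tag
10 | 6 | B
9 | 7 | B

Derivation:
After WHERE (2 rows):
stock.id | stock.tag | stock.yr
9 | B | 7
10 | B | 6
After SELECT (2 rows):
stock.id | stock.yr | stock.tag
9 | 7 | B
10 | 6 | B
After ORDER BY (2 rows):
stock.id | stock.yr | stock.tag
10 | 6 | B
9 | 7 | B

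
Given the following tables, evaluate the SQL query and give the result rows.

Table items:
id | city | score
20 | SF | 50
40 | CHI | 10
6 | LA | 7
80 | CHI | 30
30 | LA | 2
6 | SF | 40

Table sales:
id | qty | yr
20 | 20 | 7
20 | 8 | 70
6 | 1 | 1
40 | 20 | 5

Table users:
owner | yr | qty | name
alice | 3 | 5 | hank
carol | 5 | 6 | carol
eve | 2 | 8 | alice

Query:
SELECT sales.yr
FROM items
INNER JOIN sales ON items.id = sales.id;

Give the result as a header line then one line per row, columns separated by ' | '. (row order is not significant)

== RESULT ==
sales.yr
7
70
5
1
1

Derivation:
After JOIN sales (5 rows):
items.id | items.city | items.score | sales.id | sales.qty | sales.yr
20 | SF | 50 | 20 | 20 | 7
20 | SF | 50 | 20 | 8 | 70
40 | CHI | 10 | 40 | 20 | 5
6 | LA | 7 | 6 | 1 | 1
6 | SF | 40 | 6 | 1 | 1
After SELECT (5 rows):
sales.yr
7
70
5
1
1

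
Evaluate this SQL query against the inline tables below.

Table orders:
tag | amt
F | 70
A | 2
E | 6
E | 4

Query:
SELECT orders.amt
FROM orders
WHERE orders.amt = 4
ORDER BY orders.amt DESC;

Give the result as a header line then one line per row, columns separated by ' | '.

After WHERE (1 rows):
orders.tag | orders.amt
E | 4
After SELECT (1 rows):
orders.amt
4
After ORDER BY (1 rows):
orders.amt
4

== RESULT ==
orders.amt
4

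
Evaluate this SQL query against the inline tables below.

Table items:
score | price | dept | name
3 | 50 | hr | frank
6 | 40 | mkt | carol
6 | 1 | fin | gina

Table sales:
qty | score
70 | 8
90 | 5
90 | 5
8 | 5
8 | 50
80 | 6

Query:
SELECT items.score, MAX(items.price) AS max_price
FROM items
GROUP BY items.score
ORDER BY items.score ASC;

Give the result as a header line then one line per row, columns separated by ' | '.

After GROUP BY (2 rows):
items.score | max_price
3 | 50
6 | 40
After ORDER BY (2 rows):
items.score | max_price
3 | 50
6 | 40

== RESULT ==
items.score | max_price
3 | 50
6 | 40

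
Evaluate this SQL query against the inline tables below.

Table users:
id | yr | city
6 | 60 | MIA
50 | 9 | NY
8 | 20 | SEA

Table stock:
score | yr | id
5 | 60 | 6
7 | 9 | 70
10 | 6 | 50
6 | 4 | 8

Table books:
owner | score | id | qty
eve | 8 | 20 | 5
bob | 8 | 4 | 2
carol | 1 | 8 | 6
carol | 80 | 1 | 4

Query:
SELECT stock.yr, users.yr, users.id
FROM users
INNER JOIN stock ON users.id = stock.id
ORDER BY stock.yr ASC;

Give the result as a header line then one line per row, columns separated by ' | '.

After JOIN stock (3 rows):
users.id | users.yr | users.city | stock.score | stock.yr | stock.id
6 | 60 | MIA | 5 | 60 | 6
50 | 9 | NY | 10 | 6 | 50
8 | 20 | SEA | 6 | 4 | 8
After SELECT (3 rows):
stock.yr | users.yr | users.id
60 | 60 | 6
6 | 9 | 50
4 | 20 | 8
After ORDER BY (3 rows):
stock.yr | users.yr | users.id
4 | 20 | 8
6 | 9 | 50
60 | 60 | 6

== RESULT ==
stock.yr | users.yr | users.id
4 | 20 | 8
6 | 9 | 50
60 | 60 | 6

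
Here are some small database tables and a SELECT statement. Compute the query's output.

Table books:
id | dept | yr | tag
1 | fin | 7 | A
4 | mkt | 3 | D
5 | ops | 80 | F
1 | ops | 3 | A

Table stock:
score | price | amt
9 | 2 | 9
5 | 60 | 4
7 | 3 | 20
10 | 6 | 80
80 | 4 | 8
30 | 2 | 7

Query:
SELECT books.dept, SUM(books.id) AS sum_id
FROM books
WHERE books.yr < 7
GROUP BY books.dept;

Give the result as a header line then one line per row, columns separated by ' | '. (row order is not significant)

After WHERE (2 rows):
books.id | books.dept | books.yr | books.tag
4 | mkt | 3 | D
1 | ops | 3 | A
After GROUP BY (2 rows):
books.dept | sum_id
mkt | 4
ops | 1

== RESULT ==
books.dept | sum_id
mkt | 4
ops | 1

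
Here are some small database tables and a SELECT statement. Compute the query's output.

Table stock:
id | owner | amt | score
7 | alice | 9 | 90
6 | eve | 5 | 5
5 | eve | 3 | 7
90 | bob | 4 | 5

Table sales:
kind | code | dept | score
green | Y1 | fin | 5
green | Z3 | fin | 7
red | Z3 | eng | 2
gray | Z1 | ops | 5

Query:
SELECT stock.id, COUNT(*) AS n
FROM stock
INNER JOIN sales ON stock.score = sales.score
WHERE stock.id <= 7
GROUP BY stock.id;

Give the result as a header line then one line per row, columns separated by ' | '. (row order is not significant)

== RESULT ==
stock.id | n
6 | 2
5 | 1

Derivation:
After JOIN sales (5 rows):
stock.id | stock.owner | stock.amt | stock.score | sales.kind | sales.code | sales.dept | sales.score
6 | eve | 5 | 5 | green | Y1 | fin | 5
6 | eve | 5 | 5 | gray | Z1 | ops | 5
5 | eve | 3 | 7 | green | Z3 | fin | 7
90 | bob | 4 | 5 | green | Y1 | fin | 5
90 | bob | 4 | 5 | gray | Z1 | ops | 5
After WHERE (3 rows):
stock.id | stock.owner | stock.amt | stock.score | sales.kind | sales.code | sales.dept | sales.score
6 | eve | 5 | 5 | green | Y1 | fin | 5
6 | eve | 5 | 5 | gray | Z1 | ops | 5
5 | eve | 3 | 7 | green | Z3 | fin | 7
After GROUP BY (2 rows):
stock.id | n
6 | 2
5 | 1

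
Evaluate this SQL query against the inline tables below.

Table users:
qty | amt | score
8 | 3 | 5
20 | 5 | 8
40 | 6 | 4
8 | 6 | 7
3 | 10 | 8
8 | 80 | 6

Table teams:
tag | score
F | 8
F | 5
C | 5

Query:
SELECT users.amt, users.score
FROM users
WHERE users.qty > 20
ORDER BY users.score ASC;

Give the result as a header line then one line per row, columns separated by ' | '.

== RESULT ==
users.amt | users.score
6 | 4

Derivation:
After WHERE (1 rows):
users.qty | users.amt | users.score
40 | 6 | 4
After SELECT (1 rows):
users.amt | users.score
6 | 4
After ORDER BY (1 rows):
users.amt | users.score
6 | 4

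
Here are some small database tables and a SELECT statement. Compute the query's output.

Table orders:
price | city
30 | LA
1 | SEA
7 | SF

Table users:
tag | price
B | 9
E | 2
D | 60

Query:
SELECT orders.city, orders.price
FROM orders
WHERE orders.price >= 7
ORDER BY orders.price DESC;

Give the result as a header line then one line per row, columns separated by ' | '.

== RESULT ==
orders.city | orders.price
LA | 30
SF | 7

Derivation:
After WHERE (2 rows):
orders.price | orders.city
30 | LA
7 | SF
After SELECT (2 rows):
orders.city | orders.price
LA | 30
SF | 7
After ORDER BY (2 rows):
orders.city | orders.price
LA | 30
SF | 7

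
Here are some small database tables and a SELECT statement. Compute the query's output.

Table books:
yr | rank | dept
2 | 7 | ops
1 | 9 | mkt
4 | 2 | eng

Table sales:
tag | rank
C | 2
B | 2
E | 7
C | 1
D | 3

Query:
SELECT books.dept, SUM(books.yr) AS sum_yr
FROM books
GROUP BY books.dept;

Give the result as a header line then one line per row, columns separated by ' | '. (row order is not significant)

After GROUP BY (3 rows):
books.dept | sum_yr
ops | 2
mkt | 1
eng | 4

== RESULT ==
books.dept | sum_yr
ops | 2
mkt | 1
eng | 4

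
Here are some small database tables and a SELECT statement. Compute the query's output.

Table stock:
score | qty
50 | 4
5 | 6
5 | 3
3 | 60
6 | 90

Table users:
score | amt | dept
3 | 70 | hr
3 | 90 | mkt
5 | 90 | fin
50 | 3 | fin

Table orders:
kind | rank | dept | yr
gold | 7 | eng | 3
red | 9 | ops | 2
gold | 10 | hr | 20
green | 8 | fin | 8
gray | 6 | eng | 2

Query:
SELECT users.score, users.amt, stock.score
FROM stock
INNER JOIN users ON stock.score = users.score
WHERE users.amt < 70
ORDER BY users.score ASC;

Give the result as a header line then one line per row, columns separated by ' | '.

After JOIN users (5 rows):
stock.score | stock.qty | users.score | users.amt | users.dept
50 | 4 | 50 | 3 | fin
5 | 6 | 5 | 90 | fin
5 | 3 | 5 | 90 | fin
3 | 60 | 3 | 70 | hr
3 | 60 | 3 | 90 | mkt
After WHERE (1 rows):
stock.score | stock.qty | users.score | users.amt | users.dept
50 | 4 | 50 | 3 | fin
After SELECT (1 rows):
users.score | users.amt | stock.score
50 | 3 | 50
After ORDER BY (1 rows):
users.score | users.amt | stock.score
50 | 3 | 50

== RESULT ==
users.score | users.amt | stock.score
50 | 3 | 50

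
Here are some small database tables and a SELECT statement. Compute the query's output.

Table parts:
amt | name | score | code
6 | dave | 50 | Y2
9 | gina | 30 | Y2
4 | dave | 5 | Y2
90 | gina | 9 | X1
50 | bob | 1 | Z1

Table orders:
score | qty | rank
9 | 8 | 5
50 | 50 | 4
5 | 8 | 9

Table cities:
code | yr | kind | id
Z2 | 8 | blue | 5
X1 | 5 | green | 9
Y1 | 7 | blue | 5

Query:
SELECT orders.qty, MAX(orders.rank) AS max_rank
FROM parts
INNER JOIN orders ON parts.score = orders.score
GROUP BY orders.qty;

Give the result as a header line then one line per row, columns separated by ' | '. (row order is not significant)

== RESULT ==
orders.qty | max_rank
50 | 4
8 | 9

Derivation:
After JOIN orders (3 rows):
parts.amt | parts.name | parts.score | parts.code | orders.score | orders.qty | orders.rank
6 | dave | 50 | Y2 | 50 | 50 | 4
4 | dave | 5 | Y2 | 5 | 8 | 9
90 | gina | 9 | X1 | 9 | 8 | 5
After GROUP BY (2 rows):
orders.qty | max_rank
50 | 4
8 | 9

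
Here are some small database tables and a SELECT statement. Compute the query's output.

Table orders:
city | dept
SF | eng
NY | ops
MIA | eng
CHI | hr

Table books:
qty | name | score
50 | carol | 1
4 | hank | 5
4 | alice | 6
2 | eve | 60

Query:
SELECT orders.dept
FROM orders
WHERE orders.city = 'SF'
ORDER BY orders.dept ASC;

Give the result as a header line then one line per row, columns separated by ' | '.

After WHERE (1 rows):
orders.city | orders.dept
SF | eng
After SELECT (1 rows):
orders.dept
eng
After ORDER BY (1 rows):
orders.dept
eng

== RESULT ==
orders.dept
eng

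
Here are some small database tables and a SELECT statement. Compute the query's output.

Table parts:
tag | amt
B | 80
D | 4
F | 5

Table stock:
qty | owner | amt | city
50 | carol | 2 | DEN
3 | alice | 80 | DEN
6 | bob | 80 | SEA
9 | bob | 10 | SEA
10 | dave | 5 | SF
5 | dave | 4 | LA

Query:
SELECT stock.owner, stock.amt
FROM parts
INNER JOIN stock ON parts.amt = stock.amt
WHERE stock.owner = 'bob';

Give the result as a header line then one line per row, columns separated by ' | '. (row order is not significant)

After JOIN stock (4 rows):
parts.tag | parts.amt | stock.qty | stock.owner | stock.amt | stock.city
B | 80 | 3 | alice | 80 | DEN
B | 80 | 6 | bob | 80 | SEA
D | 4 | 5 | dave | 4 | LA
F | 5 | 10 | dave | 5 | SF
After WHERE (1 rows):
parts.tag | parts.amt | stock.qty | stock.owner | stock.amt | stock.city
B | 80 | 6 | bob | 80 | SEA
After SELECT (1 rows):
stock.owner | stock.amt
bob | 80

== RESULT ==
stock.owner | stock.amt
bob | 80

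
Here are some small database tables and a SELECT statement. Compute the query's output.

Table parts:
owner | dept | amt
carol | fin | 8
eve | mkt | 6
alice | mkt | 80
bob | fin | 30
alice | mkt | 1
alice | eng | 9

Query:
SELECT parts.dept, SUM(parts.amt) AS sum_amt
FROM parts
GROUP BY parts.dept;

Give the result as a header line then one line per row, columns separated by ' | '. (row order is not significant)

== RESULT ==
parts.dept | sum_amt
fin | 38
mkt | 87
eng | 9

Derivation:
After GROUP BY (3 rows):
parts.dept | sum_amt
fin | 38
mkt | 87
eng | 9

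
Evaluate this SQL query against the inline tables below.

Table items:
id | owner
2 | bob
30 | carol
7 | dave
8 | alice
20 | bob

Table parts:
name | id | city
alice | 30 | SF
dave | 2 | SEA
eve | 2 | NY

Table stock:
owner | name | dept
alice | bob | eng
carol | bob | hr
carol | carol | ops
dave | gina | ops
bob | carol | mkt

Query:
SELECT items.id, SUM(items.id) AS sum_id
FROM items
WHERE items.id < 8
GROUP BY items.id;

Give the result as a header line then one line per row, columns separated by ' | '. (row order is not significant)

After WHERE (2 rows):
items.id | items.owner
2 | bob
7 | dave
After GROUP BY (2 rows):
items.id | sum_id
2 | 2
7 | 7

== RESULT ==
items.id | sum_id
2 | 2
7 | 7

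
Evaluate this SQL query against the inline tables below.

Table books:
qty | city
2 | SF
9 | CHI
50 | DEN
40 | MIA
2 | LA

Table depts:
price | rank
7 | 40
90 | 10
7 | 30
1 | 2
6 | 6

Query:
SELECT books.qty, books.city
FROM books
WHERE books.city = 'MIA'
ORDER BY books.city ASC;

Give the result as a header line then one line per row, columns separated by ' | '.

== RESULT ==
books.qty | books.city
40 | MIA

Derivation:
After WHERE (1 rows):
books.qty | books.city
40 | MIA
After SELECT (1 rows):
books.qty | books.city
40 | MIA
After ORDER BY (1 rows):
books.qty | books.city
40 | MIA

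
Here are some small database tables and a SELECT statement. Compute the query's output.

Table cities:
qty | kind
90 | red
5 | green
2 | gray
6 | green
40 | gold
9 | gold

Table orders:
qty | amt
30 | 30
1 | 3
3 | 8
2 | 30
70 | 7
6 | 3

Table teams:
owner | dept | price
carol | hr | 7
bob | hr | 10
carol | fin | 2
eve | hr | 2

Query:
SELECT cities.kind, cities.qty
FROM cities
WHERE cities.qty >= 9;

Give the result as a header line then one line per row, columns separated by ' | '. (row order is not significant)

== RESULT ==
cities.kind | cities.qty
red | 90
gold | 40
gold | 9

Derivation:
After WHERE (3 rows):
cities.qty | cities.kind
90 | red
40 | gold
9 | gold
After SELECT (3 rows):
cities.kind | cities.qty
red | 90
gold | 40
gold | 9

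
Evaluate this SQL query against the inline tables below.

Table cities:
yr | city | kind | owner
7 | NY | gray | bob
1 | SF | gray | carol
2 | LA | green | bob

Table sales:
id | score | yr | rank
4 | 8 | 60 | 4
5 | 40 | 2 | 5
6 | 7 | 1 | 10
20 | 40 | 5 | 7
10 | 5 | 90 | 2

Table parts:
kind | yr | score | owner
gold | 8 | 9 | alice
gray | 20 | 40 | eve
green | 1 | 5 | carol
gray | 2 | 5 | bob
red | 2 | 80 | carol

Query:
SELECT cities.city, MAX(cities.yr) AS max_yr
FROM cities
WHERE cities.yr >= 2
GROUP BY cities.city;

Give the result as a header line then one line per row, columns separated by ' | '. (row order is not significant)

After WHERE (2 rows):
cities.yr | cities.city | cities.kind | cities.owner
7 | NY | gray | bob
2 | LA | green | bob
After GROUP BY (2 rows):
cities.city | max_yr
NY | 7
LA | 2

== RESULT ==
cities.city | max_yr
NY | 7
LA | 2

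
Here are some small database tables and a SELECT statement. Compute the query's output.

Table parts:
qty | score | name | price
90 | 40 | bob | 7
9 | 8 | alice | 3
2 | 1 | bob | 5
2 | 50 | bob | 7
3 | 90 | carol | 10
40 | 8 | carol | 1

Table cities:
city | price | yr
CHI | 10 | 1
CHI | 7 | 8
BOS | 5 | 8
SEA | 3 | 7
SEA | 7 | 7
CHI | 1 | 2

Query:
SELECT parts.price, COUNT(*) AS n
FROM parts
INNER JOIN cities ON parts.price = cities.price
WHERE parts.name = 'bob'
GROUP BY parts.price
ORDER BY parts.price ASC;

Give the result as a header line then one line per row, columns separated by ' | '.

== RESULT ==
parts.price | n
5 | 1
7 | 4

Derivation:
After JOIN cities (8 rows):
parts.qty | parts.score | parts.name | parts.price | cities.city | cities.price | cities.yr
90 | 40 | bob | 7 | CHI | 7 | 8
90 | 40 | bob | 7 | SEA | 7 | 7
9 | 8 | alice | 3 | SEA | 3 | 7
2 | 1 | bob | 5 | BOS | 5 | 8
2 | 50 | bob | 7 | CHI | 7 | 8
2 | 50 | bob | 7 | SEA | 7 | 7
3 | 90 | carol | 10 | CHI | 10 | 1
40 | 8 | carol | 1 | CHI | 1 | 2
After WHERE (5 rows):
parts.qty | parts.score | parts.name | parts.price | cities.city | cities.price | cities.yr
90 | 40 | bob | 7 | CHI | 7 | 8
90 | 40 | bob | 7 | SEA | 7 | 7
2 | 1 | bob | 5 | BOS | 5 | 8
2 | 50 | bob | 7 | CHI | 7 | 8
2 | 50 | bob | 7 | SEA | 7 | 7
After GROUP BY (2 rows):
parts.price | n
7 | 4
5 | 1
After ORDER BY (2 rows):
parts.price | n
5 | 1
7 | 4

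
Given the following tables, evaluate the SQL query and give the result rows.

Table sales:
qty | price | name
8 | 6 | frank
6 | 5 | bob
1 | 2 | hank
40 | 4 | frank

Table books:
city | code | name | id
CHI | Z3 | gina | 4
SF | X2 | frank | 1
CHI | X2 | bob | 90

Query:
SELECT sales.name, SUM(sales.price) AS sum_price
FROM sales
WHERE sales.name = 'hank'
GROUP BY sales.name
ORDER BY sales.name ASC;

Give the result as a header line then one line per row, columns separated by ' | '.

== RESULT ==
sales.name | sum_price
hank | 2

Derivation:
After WHERE (1 rows):
sales.qty | sales.price | sales.name
1 | 2 | hank
After GROUP BY (1 rows):
sales.name | sum_price
hank | 2
After ORDER BY (1 rows):
sales.name | sum_price
hank | 2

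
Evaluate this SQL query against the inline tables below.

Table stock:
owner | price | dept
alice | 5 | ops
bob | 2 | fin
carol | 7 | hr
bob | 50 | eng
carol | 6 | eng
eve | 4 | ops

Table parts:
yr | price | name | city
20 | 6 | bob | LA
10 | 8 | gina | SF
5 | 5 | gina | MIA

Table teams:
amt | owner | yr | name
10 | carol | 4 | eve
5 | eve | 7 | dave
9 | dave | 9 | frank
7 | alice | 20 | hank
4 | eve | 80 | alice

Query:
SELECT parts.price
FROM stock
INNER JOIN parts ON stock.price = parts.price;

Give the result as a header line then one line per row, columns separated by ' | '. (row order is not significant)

== RESULT ==
parts.price
5
6

Derivation:
After JOIN parts (2 rows):
stock.owner | stock.price | stock.dept | parts.yr | parts.price | parts.name | parts.city
alice | 5 | ops | 5 | 5 | gina | MIA
carol | 6 | eng | 20 | 6 | bob | LA
After SELECT (2 rows):
parts.price
5
6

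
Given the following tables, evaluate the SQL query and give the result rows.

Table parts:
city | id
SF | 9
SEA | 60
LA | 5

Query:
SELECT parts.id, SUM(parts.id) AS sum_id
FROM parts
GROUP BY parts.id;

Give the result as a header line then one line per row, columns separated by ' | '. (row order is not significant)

== RESULT ==
parts.id | sum_id
9 | 9
60 | 60
5 | 5

Derivation:
After GROUP BY (3 rows):
parts.id | sum_id
9 | 9
60 | 60
5 | 5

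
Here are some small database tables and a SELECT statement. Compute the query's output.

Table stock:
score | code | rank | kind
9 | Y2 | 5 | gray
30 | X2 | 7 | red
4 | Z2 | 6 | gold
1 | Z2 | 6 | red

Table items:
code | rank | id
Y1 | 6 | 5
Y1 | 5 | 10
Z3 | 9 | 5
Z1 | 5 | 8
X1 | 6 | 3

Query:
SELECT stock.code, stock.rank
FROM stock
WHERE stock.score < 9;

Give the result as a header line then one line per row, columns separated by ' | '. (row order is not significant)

== RESULT ==
stock.code | stock.rank
Z2 | 6
Z2 | 6

Derivation:
After WHERE (2 rows):
stock.score | stock.code | stock.rank | stock.kind
4 | Z2 | 6 | gold
1 | Z2 | 6 | red
After SELECT (2 rows):
stock.code | stock.rank
Z2 | 6
Z2 | 6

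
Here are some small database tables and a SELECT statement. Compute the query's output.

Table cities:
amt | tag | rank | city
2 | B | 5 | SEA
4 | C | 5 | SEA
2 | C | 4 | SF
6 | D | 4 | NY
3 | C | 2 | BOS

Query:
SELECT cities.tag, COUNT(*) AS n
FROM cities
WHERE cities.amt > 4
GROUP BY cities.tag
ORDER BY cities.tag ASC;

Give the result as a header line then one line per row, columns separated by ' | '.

After WHERE (1 rows):
cities.amt | cities.tag | cities.rank | cities.city
6 | D | 4 | NY
After GROUP BY (1 rows):
cities.tag | n
D | 1
After ORDER BY (1 rows):
cities.tag | n
D | 1

== RESULT ==
cities.tag | n
D | 1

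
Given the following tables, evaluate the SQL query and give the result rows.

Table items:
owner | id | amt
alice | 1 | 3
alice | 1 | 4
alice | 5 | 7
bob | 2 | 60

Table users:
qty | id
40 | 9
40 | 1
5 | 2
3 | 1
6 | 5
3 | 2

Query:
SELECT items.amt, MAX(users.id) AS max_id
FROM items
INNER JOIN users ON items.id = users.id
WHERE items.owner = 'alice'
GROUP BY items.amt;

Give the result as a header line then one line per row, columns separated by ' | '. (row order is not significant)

== RESULT ==
items.amt | max_id
3 | 1
4 | 1
7 | 5

Derivation:
After JOIN users (7 rows):
items.owner | items.id | items.amt | users.qty | users.id
alice | 1 | 3 | 40 | 1
alice | 1 | 3 | 3 | 1
alice | 1 | 4 | 40 | 1
alice | 1 | 4 | 3 | 1
alice | 5 | 7 | 6 | 5
bob | 2 | 60 | 5 | 2
bob | 2 | 60 | 3 | 2
After WHERE (5 rows):
items.owner | items.id | items.amt | users.qty | users.id
alice | 1 | 3 | 40 | 1
alice | 1 | 3 | 3 | 1
alice | 1 | 4 | 40 | 1
alice | 1 | 4 | 3 | 1
alice | 5 | 7 | 6 | 5
After GROUP BY (3 rows):
items.amt | max_id
3 | 1
4 | 1
7 | 5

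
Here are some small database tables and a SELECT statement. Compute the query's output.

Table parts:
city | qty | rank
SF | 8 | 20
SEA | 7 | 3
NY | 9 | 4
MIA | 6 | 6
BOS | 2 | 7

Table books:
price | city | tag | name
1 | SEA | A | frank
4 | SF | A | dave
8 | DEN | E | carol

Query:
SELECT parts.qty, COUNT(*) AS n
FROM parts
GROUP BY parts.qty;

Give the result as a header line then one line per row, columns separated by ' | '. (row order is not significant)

== RESULT ==
parts.qty | n
8 | 1
7 | 1
9 | 1
6 | 1
2 | 1

Derivation:
After GROUP BY (5 rows):
parts.qty | n
8 | 1
7 | 1
9 | 1
6 | 1
2 | 1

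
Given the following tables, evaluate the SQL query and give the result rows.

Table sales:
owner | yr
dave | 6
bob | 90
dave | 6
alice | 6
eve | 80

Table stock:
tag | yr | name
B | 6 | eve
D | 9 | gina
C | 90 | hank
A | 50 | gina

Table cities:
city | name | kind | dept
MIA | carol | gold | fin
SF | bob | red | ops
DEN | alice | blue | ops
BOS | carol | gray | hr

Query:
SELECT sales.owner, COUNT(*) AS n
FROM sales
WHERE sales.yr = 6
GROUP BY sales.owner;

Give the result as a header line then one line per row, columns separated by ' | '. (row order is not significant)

== RESULT ==
sales.owner | n
dave | 2
alice | 1

Derivation:
After WHERE (3 rows):
sales.owner | sales.yr
dave | 6
dave | 6
alice | 6
After GROUP BY (2 rows):
sales.owner | n
dave | 2
alice | 1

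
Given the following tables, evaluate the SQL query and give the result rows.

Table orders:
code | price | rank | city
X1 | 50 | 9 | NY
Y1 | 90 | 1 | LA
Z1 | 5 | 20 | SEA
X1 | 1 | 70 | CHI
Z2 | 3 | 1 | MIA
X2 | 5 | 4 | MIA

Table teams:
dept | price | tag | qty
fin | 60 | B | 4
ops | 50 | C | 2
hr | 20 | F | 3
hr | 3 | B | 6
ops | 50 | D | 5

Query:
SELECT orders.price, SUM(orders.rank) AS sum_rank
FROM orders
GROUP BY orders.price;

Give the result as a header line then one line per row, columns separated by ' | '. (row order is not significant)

== RESULT ==
orders.price | sum_rank
50 | 9
90 | 1
5 | 24
1 | 70
3 | 1

Derivation:
After GROUP BY (5 rows):
orders.price | sum_rank
50 | 9
90 | 1
5 | 24
1 | 70
3 | 1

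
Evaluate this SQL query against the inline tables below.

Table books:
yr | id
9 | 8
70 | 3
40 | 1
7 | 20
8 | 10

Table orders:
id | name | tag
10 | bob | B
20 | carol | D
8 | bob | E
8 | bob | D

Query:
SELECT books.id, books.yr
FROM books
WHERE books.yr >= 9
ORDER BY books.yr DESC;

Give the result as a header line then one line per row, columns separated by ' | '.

After WHERE (3 rows):
books.yr | books.id
9 | 8
70 | 3
40 | 1
After SELECT (3 rows):
books.id | books.yr
8 | 9
3 | 70
1 | 40
After ORDER BY (3 rows):
books.id | books.yr
3 | 70
1 | 40
8 | 9

== RESULT ==
books.id | books.yr
3 | 70
1 | 40
8 | 9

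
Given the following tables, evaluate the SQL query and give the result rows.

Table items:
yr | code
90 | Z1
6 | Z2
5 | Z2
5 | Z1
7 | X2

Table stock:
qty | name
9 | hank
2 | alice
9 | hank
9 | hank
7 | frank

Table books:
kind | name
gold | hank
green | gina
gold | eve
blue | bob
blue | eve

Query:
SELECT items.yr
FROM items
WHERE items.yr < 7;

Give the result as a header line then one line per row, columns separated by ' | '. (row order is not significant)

== RESULT ==
items.yr
6
5
5

Derivation:
After WHERE (3 rows):
items.yr | items.code
6 | Z2
5 | Z2
5 | Z1
After SELECT (3 rows):
items.yr
6
5
5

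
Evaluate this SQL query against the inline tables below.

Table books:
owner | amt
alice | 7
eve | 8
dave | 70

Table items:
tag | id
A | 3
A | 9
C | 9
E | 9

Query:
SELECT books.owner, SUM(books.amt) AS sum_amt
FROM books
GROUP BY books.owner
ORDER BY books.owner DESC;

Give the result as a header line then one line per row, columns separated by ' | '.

== RESULT ==
books.owner | sum_amt
eve | 8
dave | 70
alice | 7

Derivation:
After GROUP BY (3 rows):
books.owner | sum_amt
alice | 7
eve | 8
dave | 70
After ORDER BY (3 rows):
books.owner | sum_amt
eve | 8
dave | 70
alice | 7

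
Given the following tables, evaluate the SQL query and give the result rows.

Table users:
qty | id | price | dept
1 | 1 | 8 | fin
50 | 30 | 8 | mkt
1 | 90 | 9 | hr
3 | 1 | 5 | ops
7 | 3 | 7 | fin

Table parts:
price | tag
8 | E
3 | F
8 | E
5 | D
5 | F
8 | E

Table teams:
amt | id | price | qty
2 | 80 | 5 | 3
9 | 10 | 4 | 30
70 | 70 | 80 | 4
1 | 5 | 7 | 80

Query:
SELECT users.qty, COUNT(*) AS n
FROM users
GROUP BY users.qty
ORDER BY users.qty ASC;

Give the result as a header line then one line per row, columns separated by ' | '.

After GROUP BY (4 rows):
users.qty | n
1 | 2
50 | 1
3 | 1
7 | 1
After ORDER BY (4 rows):
users.qty | n
1 | 2
3 | 1
7 | 1
50 | 1

== RESULT ==
users.qty | n
1 | 2
3 | 1
7 | 1
50 | 1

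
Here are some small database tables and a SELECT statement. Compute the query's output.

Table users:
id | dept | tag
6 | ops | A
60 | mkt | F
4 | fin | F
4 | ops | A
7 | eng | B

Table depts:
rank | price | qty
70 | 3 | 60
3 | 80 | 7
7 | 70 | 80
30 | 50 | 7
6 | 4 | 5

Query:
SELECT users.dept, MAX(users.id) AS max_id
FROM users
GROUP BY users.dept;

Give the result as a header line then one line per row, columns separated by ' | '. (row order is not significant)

== RESULT ==
users.dept | max_id
ops | 6
mkt | 60
fin | 4
eng | 7

Derivation:
After GROUP BY (4 rows):
users.dept | max_id
ops | 6
mkt | 60
fin | 4
eng | 7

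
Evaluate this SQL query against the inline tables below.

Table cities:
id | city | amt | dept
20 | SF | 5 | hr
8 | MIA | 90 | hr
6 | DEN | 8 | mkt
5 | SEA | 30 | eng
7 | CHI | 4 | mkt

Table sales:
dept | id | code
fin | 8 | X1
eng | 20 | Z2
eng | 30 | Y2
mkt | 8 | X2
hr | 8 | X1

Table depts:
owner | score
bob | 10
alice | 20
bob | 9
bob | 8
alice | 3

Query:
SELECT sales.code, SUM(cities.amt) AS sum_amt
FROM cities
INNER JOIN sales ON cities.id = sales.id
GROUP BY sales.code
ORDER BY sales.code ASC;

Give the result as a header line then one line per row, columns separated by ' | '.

== RESULT ==
sales.code | sum_amt
X1 | 180
X2 | 90
Z2 | 5

Derivation:
After JOIN sales (4 rows):
cities.id | cities.city | cities.amt | cities.dept | sales.dept | sales.id | sales.code
20 | SF | 5 | hr | eng | 20 | Z2
8 | MIA | 90 | hr | fin | 8 | X1
8 | MIA | 90 | hr | mkt | 8 | X2
8 | MIA | 90 | hr | hr | 8 | X1
After GROUP BY (3 rows):
sales.code | sum_amt
Z2 | 5
X1 | 180
X2 | 90
After ORDER BY (3 rows):
sales.code | sum_amt
X1 | 180
X2 | 90
Z2 | 5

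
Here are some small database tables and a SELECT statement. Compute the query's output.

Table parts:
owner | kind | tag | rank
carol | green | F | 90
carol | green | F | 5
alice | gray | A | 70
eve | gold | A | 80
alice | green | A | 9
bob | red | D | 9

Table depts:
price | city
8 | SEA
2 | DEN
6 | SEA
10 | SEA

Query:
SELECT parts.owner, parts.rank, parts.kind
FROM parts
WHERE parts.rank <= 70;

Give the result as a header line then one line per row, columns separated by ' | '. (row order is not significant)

After WHERE (4 rows):
parts.owner | parts.kind | parts.tag | parts.rank
carol | green | F | 5
alice | gray | A | 70
alice | green | A | 9
bob | red | D | 9
After SELECT (4 rows):
parts.owner | parts.rank | parts.kind
carol | 5 | green
alice | 70 | gray
alice | 9 | green
bob | 9 | red

== RESULT ==
parts.owner | parts.rank | parts.kind
carol | 5 | green
alice | 70 | gray
alice | 9 | green
bob | 9 | red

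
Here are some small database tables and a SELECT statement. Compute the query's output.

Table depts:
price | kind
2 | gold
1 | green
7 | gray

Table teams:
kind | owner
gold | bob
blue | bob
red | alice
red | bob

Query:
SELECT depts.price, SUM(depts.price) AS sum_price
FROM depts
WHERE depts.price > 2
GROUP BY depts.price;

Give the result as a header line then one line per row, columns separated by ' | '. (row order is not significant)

After WHERE (1 rows):
depts.price | depts.kind
7 | gray
After GROUP BY (1 rows):
depts.price | sum_price
7 | 7

== RESULT ==
depts.price | sum_price
7 | 7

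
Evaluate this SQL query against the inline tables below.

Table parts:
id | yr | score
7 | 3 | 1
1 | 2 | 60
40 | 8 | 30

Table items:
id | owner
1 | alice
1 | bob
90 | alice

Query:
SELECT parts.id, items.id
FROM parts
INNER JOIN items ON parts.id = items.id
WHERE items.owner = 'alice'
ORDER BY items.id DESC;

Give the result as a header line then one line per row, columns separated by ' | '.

== RESULT ==
parts.id | items.id
1 | 1

Derivation:
After JOIN items (2 rows):
parts.id | parts.yr | parts.score | items.id | items.owner
1 | 2 | 60 | 1 | alice
1 | 2 | 60 | 1 | bob
After WHERE (1 rows):
parts.id | parts.yr | parts.score | items.id | items.owner
1 | 2 | 60 | 1 | alice
After SELECT (1 rows):
parts.id | items.id
1 | 1
After ORDER BY (1 rows):
parts.id | items.id
1 | 1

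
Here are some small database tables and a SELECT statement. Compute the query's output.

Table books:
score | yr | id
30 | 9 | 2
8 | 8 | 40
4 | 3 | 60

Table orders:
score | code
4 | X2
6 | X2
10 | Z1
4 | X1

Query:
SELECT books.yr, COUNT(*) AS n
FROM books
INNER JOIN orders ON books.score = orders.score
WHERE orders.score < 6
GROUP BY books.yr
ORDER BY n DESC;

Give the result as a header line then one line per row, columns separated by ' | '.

== RESULT ==
books.yr | n
3 | 2

Derivation:
After JOIN orders (2 rows):
books.score | books.yr | books.id | orders.score | orders.code
4 | 3 | 60 | 4 | X2
4 | 3 | 60 | 4 | X1
After WHERE (2 rows):
books.score | books.yr | books.id | orders.score | orders.code
4 | 3 | 60 | 4 | X2
4 | 3 | 60 | 4 | X1
After GROUP BY (1 rows):
books.yr | n
3 | 2
After ORDER BY (1 rows):
books.yr | n
3 | 2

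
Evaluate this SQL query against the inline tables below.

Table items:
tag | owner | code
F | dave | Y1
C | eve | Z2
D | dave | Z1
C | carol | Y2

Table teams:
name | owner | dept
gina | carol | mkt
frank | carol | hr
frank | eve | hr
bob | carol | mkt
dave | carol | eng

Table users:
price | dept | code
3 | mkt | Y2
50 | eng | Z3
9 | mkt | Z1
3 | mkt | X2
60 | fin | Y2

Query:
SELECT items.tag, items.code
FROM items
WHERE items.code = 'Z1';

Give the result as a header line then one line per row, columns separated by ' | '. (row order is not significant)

== RESULT ==
items.tag | items.code
D | Z1

Derivation:
After WHERE (1 rows):
items.tag | items.owner | items.code
D | dave | Z1
After SELECT (1 rows):
items.tag | items.code
D | Z1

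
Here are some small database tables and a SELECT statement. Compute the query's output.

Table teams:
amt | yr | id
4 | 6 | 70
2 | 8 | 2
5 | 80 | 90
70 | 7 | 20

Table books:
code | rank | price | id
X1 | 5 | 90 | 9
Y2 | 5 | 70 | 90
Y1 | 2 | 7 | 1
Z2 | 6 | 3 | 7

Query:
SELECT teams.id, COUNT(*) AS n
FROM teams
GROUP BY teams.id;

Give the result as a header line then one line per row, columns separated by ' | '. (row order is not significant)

After GROUP BY (4 rows):
teams.id | n
70 | 1
2 | 1
90 | 1
20 | 1

== RESULT ==
teams.id | n
70 | 1
2 | 1
90 | 1
20 | 1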